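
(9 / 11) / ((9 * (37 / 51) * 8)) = 0.02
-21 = -21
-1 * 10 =-10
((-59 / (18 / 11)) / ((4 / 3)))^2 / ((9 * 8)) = 421201 / 41472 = 10.16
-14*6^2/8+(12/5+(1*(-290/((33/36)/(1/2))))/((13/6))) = -95529/715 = -133.61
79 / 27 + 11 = 376 / 27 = 13.93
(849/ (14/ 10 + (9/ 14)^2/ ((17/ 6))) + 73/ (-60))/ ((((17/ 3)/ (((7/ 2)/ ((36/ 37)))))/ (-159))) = -5811876987133/ 105076320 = -55311.01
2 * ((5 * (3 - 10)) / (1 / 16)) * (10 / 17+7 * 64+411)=-16366560 / 17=-962738.82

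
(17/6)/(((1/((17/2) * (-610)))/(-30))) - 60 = 440665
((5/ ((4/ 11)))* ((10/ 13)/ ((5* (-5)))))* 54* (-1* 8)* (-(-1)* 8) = 19008/ 13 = 1462.15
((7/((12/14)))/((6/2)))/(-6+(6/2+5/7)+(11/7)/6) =-343/255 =-1.35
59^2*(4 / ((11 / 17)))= 236708 / 11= 21518.91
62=62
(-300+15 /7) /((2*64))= -2085 /896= -2.33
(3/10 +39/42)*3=129/35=3.69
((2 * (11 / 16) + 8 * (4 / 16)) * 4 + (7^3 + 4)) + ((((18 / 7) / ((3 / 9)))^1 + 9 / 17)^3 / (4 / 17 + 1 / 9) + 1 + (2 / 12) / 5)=1978.80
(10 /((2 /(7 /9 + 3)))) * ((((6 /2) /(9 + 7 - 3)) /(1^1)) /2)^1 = 85 /39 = 2.18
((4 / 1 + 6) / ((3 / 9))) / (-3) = -10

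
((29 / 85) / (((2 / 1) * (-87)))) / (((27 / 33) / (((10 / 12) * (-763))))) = 8393 / 5508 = 1.52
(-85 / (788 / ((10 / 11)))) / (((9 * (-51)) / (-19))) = -475 / 117018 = -0.00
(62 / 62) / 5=1 / 5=0.20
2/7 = 0.29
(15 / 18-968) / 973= -829 / 834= -0.99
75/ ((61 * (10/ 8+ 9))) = 300/ 2501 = 0.12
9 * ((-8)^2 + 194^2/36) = 9985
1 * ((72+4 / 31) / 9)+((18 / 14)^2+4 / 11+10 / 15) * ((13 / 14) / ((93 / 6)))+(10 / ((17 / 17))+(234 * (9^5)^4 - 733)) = 2994725734834644735665497886 / 1052667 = 2844893717419321338719.18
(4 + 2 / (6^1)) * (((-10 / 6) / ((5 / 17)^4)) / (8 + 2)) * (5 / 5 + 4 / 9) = -14115049 / 101250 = -139.41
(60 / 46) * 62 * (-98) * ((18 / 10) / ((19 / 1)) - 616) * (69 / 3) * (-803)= -1712860843848 / 19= -90150570728.84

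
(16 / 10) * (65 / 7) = 104 / 7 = 14.86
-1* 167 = -167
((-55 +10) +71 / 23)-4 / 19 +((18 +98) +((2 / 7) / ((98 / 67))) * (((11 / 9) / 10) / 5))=4983357469 / 67450950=73.88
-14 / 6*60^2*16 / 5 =-26880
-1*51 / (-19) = 51 / 19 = 2.68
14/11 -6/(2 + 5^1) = 32/77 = 0.42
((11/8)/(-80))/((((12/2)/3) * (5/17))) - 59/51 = -387137/326400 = -1.19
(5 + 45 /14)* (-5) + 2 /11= -6297 /154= -40.89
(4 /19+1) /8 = 23 /152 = 0.15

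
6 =6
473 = 473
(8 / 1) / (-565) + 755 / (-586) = -1.30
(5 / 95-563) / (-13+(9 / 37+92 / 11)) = 128.14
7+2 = 9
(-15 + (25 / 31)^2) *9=-124110 / 961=-129.15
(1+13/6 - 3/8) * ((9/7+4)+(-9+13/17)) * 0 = 0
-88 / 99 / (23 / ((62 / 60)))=-124 / 3105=-0.04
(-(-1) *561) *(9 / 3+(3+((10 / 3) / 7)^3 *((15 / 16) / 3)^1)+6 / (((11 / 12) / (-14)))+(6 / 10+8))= -1333536763 / 30870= -43198.47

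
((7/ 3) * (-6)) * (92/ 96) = -161/ 12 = -13.42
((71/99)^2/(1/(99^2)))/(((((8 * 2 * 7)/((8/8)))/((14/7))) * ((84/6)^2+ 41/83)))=0.46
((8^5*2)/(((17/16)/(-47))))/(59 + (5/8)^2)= -3154116608/64617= -48812.49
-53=-53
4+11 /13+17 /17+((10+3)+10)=375 /13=28.85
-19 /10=-1.90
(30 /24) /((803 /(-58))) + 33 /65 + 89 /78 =244027 /156585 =1.56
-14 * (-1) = 14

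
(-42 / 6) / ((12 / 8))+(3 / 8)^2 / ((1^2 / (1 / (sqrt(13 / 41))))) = -14 / 3+9 * sqrt(533) / 832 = -4.42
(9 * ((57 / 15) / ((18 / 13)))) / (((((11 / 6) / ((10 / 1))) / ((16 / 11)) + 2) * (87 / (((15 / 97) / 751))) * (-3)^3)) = -3040 / 2985051519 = -0.00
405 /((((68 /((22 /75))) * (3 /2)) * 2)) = 99 /170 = 0.58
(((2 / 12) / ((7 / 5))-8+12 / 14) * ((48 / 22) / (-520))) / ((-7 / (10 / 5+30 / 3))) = -354 / 7007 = -0.05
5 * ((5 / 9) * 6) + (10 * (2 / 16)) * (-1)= 185 / 12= 15.42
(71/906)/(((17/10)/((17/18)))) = 355/8154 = 0.04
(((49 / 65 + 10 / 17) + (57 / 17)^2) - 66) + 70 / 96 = -47506397 / 901680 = -52.69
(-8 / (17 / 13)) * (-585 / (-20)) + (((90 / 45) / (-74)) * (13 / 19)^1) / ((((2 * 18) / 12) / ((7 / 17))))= -6415669 / 35853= -178.94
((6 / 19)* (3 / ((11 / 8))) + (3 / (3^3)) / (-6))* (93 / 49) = 33511 / 26334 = 1.27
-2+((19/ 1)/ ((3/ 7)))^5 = 41615795407/ 243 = 171258417.31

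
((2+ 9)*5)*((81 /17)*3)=13365 /17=786.18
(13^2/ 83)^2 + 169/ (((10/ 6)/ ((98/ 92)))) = 177712457/ 1584470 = 112.16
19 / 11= 1.73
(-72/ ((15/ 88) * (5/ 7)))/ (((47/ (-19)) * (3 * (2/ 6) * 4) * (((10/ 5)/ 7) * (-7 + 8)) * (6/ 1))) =40964/ 1175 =34.86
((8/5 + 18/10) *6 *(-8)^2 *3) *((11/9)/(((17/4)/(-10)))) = -11264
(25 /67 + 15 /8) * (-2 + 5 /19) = -39765 /10184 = -3.90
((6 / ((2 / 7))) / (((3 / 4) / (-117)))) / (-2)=1638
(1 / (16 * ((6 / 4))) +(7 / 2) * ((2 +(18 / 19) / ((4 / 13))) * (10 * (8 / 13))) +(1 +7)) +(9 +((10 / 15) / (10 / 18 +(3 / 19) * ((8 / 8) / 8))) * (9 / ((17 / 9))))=10465513853 / 79310712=131.96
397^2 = 157609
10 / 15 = 2 / 3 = 0.67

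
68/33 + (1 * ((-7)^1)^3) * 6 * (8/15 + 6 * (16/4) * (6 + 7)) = -106126604/165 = -643191.54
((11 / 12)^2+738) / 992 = 106393 / 142848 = 0.74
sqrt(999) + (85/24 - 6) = -59/24 + 3 * sqrt(111) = 29.15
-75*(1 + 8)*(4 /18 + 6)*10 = -42000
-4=-4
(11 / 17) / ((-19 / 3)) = -33 / 323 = -0.10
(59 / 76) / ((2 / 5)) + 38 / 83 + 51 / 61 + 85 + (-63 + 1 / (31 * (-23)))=13845696841 / 548707688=25.23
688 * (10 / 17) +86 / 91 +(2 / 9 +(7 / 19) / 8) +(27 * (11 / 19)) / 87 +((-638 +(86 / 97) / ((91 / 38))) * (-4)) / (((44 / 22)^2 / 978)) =3714807485826793 / 5953140648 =624008.02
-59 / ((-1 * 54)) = 59 / 54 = 1.09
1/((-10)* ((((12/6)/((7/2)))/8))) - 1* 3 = -22/5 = -4.40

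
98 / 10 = 49 / 5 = 9.80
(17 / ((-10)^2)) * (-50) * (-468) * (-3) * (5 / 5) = -11934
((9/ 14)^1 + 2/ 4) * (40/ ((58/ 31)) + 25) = 53.00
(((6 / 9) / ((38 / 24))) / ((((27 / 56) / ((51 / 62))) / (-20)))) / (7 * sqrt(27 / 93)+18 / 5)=761600 / 18639 - 13328000 * sqrt(31) / 1733427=-1.95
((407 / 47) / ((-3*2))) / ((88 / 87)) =-1073 / 752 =-1.43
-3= -3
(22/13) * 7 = 154/13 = 11.85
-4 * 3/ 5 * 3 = -7.20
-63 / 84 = -3 / 4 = -0.75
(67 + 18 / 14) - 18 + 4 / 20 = 1767 / 35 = 50.49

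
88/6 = 44/3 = 14.67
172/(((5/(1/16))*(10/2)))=0.43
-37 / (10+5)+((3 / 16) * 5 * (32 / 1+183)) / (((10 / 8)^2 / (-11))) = -21322 / 15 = -1421.47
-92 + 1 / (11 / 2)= -1010 / 11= -91.82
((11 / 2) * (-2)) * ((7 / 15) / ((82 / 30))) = -77 / 41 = -1.88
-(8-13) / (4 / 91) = 113.75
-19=-19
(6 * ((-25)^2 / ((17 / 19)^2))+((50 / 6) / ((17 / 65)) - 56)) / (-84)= -577189 / 10404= -55.48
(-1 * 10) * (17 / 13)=-170 / 13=-13.08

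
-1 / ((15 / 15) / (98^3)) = -941192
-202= -202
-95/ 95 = -1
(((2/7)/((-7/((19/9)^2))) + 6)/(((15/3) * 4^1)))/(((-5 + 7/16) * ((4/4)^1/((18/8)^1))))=-0.14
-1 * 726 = -726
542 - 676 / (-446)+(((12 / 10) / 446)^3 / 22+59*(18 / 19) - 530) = 40218477937513 / 579429875750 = 69.41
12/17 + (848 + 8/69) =995668/1173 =848.82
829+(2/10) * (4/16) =16581/20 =829.05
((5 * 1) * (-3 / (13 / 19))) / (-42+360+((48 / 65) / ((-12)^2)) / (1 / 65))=-171 / 2483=-0.07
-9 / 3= -3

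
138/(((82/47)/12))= 38916/41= 949.17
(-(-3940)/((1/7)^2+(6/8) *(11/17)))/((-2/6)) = -7876848/337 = -23373.44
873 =873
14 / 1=14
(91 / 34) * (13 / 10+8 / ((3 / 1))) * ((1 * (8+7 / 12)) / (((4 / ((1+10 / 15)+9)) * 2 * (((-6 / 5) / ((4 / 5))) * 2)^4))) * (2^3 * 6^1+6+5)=3871049 / 43740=88.50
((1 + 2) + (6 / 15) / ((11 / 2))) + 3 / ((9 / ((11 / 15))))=1642 / 495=3.32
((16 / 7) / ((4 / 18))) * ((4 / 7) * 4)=1152 / 49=23.51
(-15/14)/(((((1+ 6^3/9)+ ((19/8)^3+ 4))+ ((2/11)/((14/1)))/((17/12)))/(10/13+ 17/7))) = -0.08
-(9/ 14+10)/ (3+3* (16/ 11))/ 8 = -1639/ 9072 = -0.18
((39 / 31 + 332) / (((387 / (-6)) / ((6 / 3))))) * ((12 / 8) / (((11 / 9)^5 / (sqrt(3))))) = -1220070438 * sqrt(3) / 214680983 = -9.84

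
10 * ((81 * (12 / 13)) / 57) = 13.12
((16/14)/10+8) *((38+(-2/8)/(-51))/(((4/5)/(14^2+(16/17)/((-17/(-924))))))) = 1404231113/14739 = 95273.16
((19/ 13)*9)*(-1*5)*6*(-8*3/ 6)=20520/ 13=1578.46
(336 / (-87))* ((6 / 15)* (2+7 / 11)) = -224 / 55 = -4.07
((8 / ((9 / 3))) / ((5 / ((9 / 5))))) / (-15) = -8 / 125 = -0.06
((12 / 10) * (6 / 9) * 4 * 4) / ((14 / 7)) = 32 / 5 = 6.40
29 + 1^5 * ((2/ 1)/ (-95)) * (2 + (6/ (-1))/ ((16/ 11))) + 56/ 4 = 16357/ 380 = 43.04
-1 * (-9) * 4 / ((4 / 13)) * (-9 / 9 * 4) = -468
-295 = -295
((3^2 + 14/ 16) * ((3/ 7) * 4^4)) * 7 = 7584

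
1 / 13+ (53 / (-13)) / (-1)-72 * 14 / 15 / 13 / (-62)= 8538 / 2015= 4.24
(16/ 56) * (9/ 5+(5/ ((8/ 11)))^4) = 6541427/ 10240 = 638.81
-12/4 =-3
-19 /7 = -2.71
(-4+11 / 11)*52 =-156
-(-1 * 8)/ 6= 1.33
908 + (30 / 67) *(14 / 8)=121777 / 134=908.78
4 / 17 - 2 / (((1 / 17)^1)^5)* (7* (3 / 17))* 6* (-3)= 1073411896 / 17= 63141876.24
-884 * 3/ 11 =-2652/ 11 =-241.09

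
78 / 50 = 39 / 25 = 1.56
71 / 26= 2.73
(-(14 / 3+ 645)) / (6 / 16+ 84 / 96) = -7796 / 15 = -519.73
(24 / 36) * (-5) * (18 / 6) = -10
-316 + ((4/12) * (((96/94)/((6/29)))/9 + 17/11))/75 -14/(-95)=-6282621193/19891575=-315.84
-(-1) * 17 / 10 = 17 / 10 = 1.70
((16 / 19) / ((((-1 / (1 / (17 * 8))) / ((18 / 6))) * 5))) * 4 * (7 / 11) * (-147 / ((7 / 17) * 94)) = 1764 / 49115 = 0.04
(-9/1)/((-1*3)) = 3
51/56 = 0.91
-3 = -3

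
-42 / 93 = -14 / 31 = -0.45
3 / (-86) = -3 / 86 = -0.03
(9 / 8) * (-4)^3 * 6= -432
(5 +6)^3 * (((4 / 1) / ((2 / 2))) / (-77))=-484 / 7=-69.14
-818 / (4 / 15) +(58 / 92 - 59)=-71895 / 23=-3125.87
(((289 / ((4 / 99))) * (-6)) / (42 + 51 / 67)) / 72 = -212993 / 15280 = -13.94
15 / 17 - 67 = -1124 / 17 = -66.12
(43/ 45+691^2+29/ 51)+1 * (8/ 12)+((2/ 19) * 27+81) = 6941436824/ 14535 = 477567.03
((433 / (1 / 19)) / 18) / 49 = 8227 / 882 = 9.33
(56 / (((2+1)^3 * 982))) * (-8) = -224 / 13257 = -0.02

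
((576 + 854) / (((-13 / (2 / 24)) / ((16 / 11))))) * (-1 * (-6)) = -80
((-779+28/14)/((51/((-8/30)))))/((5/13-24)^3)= -0.00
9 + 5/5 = 10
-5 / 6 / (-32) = 5 / 192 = 0.03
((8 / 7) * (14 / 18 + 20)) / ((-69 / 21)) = -1496 / 207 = -7.23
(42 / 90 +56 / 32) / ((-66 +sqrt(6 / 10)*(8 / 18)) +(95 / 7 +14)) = -2253951 / 39071804 -6517*sqrt(15) / 48839755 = -0.06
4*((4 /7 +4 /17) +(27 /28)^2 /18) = 22881 /6664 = 3.43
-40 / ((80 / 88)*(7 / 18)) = -792 / 7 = -113.14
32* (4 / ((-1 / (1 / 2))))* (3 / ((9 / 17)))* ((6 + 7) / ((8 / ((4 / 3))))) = -7072 / 9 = -785.78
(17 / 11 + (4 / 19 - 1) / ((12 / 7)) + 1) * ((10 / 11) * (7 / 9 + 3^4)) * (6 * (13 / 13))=2138080 / 2299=930.00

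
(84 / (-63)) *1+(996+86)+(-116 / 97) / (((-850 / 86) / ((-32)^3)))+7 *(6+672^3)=262716407750248 / 123675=2124248293.92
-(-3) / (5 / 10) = 6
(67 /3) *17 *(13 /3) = 14807 /9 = 1645.22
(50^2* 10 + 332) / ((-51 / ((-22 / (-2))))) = -92884 / 17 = -5463.76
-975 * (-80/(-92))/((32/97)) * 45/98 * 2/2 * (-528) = 702219375/1127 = 623087.29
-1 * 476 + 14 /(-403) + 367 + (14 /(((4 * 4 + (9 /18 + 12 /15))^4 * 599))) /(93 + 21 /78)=-109.03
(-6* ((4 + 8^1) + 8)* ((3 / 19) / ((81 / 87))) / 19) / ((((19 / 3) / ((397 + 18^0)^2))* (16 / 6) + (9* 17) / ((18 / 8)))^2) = -2455862588766 / 10602144475266125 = -0.00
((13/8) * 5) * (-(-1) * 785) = 51025/8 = 6378.12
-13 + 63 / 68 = -821 / 68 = -12.07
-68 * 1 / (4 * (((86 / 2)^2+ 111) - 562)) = -17 / 1398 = -0.01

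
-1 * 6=-6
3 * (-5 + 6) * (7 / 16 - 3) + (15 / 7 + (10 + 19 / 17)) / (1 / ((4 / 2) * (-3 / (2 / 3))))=-241869 / 1904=-127.03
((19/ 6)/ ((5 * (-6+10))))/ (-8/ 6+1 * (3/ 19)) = -361/ 2680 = -0.13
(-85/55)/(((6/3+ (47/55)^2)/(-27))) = 42075/2753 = 15.28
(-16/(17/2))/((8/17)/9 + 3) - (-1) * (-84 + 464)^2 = 67434512/467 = 144399.38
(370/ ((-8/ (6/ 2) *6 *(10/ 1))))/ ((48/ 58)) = -1073/ 384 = -2.79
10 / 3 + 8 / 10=62 / 15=4.13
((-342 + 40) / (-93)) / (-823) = -302 / 76539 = -0.00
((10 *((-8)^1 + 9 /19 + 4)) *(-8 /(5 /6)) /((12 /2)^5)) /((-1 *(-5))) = 67 /7695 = 0.01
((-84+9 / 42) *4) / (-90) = 391 / 105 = 3.72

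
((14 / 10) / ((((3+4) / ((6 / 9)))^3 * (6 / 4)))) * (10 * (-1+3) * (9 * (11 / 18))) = 352 / 3969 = 0.09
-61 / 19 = -3.21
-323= -323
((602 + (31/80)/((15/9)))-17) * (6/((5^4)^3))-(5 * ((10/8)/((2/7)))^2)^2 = -228977203009573777/25000000000000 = -9159.09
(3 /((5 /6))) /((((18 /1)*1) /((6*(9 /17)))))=54 /85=0.64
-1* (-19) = 19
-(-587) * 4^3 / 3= 37568 / 3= 12522.67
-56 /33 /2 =-28 /33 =-0.85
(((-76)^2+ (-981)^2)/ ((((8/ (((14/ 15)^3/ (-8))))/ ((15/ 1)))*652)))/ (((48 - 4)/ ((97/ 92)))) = -32210886127/ 4750732800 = -6.78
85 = 85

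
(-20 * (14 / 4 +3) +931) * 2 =1602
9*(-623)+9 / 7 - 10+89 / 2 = -77997 / 14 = -5571.21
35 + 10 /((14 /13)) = 310 /7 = 44.29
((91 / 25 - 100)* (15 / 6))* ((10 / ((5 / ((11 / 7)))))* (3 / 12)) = -189.28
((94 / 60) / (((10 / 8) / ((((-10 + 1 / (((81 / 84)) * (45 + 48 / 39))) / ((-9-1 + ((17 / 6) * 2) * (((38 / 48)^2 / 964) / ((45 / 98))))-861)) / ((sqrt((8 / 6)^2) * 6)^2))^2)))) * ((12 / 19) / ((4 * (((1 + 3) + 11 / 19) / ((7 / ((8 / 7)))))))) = 94671154655168848596 / 11163023298969235708700414621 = 0.00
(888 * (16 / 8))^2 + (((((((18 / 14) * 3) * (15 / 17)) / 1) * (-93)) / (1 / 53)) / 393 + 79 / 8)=393359505523 / 124712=3154143.19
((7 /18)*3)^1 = 7 /6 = 1.17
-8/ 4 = -2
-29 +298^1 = 269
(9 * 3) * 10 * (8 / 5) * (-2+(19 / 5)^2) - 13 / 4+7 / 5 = 537223 / 100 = 5372.23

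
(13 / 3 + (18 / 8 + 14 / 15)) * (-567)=-85239 / 20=-4261.95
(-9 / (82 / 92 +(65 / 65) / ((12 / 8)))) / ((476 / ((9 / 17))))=-5589 / 869890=-0.01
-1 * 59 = -59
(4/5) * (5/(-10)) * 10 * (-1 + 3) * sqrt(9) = -24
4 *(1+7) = 32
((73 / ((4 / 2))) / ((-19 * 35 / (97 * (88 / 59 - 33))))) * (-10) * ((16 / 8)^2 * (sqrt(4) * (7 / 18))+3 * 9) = -3567329909 / 70623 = -50512.30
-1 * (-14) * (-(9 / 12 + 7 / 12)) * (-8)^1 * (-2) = -896 / 3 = -298.67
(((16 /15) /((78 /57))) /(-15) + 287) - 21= 777898 /2925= 265.95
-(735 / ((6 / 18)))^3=-10720765125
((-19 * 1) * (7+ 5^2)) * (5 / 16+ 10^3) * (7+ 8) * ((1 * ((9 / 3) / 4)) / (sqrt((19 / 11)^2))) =-7922475 / 2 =-3961237.50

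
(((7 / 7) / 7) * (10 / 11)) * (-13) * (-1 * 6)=780 / 77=10.13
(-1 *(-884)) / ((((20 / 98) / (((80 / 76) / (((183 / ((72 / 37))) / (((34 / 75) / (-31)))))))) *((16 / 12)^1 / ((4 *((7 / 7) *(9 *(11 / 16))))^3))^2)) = -1559879146293104637 / 17015974400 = -91671455.87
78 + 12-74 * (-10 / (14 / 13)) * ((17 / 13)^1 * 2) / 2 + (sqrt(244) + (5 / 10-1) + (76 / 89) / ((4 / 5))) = 2 * sqrt(61) + 1232467 / 1246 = 1004.76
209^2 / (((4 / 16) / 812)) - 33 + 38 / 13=1844386153 / 13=141875857.92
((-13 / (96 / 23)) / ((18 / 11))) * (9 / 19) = -3289 / 3648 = -0.90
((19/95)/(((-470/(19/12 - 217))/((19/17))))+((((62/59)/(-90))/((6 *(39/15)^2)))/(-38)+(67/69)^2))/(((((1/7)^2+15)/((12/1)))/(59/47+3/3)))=1.88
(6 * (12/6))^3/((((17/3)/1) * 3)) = 101.65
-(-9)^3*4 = 2916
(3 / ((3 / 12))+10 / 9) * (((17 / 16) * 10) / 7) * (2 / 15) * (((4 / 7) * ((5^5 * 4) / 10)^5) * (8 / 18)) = 24487304687500000000 / 11907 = 2056546962920970.86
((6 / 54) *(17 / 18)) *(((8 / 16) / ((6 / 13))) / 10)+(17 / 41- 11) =-8427899 / 797040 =-10.57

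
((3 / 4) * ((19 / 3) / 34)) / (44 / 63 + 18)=63 / 8432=0.01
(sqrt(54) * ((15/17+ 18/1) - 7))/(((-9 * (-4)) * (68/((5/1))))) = 505 * sqrt(6)/6936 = 0.18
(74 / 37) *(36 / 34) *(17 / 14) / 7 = 18 / 49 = 0.37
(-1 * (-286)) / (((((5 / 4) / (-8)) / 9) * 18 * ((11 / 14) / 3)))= -17472 / 5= -3494.40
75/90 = 0.83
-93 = -93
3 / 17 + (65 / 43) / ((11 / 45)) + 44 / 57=3269012 / 458337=7.13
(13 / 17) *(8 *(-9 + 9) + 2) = 1.53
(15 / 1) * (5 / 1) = 75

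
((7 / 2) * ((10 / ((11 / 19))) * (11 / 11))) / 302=665 / 3322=0.20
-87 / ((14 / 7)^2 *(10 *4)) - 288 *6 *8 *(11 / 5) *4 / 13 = -19465323 / 2080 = -9358.33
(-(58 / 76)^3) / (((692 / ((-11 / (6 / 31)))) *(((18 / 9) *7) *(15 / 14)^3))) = 407515801 / 192230334000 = 0.00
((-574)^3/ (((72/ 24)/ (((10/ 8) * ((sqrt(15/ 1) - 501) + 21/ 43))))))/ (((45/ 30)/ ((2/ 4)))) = 1695926641220/ 129 - 236399030 * sqrt(15)/ 9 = 13044988203.85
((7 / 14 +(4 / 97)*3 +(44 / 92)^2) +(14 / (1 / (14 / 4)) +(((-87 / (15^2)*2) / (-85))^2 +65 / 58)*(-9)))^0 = 1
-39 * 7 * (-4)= 1092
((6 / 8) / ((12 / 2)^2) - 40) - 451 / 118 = -124045 / 2832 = -43.80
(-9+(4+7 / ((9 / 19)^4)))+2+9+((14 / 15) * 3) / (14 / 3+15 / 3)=138259447 / 951345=145.33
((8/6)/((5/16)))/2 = 32/15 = 2.13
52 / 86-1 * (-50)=2176 / 43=50.60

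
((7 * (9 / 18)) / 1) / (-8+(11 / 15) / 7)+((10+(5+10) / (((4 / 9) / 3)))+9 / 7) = 2601889 / 23212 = 112.09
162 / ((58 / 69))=192.72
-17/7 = -2.43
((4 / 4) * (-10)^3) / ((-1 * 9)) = 1000 / 9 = 111.11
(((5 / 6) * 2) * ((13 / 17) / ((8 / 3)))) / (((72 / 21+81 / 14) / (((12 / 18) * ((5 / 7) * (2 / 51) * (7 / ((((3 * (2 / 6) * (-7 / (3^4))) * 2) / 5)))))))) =-4875 / 24854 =-0.20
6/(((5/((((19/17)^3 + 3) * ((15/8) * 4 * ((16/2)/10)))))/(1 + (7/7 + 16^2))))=200602224/24565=8166.18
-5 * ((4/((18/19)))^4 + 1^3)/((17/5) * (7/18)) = -6152050/5103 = -1205.58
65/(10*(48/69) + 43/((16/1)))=1840/273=6.74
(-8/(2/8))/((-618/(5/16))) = 5/309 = 0.02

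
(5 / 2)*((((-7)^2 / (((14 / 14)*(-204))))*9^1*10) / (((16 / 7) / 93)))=-2392425 / 1088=-2198.92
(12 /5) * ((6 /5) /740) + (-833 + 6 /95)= -73193983 /87875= -832.93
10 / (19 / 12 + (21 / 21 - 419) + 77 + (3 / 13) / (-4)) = -780 / 26479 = -0.03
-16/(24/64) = -42.67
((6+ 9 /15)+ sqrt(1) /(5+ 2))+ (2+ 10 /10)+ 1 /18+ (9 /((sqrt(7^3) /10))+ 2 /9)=90 * sqrt(7) /49+ 6313 /630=14.88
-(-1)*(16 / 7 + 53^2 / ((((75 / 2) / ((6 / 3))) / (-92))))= -7234784 / 525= -13780.54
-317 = -317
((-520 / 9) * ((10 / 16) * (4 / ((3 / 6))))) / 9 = -2600 / 81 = -32.10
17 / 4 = 4.25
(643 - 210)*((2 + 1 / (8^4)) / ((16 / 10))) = 17737845 / 32768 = 541.32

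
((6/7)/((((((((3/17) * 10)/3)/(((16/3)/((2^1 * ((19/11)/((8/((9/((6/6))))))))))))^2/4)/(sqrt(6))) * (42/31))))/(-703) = -4440223744 * sqrt(6)/226634563575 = -0.05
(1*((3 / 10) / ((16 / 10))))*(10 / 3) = 5 / 8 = 0.62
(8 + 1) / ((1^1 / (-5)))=-45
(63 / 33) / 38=21 / 418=0.05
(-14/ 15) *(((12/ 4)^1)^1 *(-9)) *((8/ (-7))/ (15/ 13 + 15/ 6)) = -3744/ 475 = -7.88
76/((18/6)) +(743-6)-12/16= 9139/12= 761.58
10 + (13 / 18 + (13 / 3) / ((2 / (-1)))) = 77 / 9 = 8.56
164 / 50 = 82 / 25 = 3.28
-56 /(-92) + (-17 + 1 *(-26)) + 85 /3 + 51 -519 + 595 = 112.94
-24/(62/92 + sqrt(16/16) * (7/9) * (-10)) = 9936/2941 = 3.38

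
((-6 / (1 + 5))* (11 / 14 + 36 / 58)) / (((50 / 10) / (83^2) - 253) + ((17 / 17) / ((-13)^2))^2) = 112348092259 / 20210396913658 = 0.01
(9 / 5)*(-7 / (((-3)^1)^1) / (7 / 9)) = 27 / 5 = 5.40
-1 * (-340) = 340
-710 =-710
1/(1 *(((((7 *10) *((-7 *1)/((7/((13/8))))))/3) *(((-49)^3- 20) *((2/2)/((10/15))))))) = 0.00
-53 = -53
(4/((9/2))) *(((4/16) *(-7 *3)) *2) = -28/3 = -9.33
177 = 177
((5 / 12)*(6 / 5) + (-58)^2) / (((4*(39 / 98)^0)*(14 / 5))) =33645 / 112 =300.40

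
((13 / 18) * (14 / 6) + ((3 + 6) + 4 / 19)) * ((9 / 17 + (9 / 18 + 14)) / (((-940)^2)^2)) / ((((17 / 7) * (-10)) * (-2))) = 39987283 / 9260119885017600000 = 0.00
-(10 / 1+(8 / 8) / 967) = -9671 / 967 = -10.00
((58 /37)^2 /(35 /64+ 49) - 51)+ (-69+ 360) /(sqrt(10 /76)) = -221180753 /4341099+ 291 * sqrt(190) /5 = 751.28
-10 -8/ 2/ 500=-1251/ 125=-10.01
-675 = -675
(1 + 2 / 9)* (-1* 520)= -5720 / 9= -635.56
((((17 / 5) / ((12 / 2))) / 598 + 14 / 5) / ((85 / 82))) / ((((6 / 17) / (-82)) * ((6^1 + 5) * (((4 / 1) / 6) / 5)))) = -428.04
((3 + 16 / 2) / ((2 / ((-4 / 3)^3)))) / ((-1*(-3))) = -352 / 81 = -4.35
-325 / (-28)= 325 / 28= 11.61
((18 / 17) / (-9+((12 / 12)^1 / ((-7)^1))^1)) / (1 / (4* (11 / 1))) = -693 / 136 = -5.10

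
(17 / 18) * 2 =1.89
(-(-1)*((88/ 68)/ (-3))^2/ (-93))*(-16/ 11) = 704/ 241893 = 0.00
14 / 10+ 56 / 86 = 441 / 215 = 2.05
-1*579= -579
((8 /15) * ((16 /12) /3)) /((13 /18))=64 /195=0.33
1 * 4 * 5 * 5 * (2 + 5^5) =312700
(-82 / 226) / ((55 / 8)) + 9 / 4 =54623 / 24860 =2.20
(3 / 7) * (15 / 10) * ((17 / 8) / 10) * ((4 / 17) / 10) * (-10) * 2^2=-9 / 70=-0.13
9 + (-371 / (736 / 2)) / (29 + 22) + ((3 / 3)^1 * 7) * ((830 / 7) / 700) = 10.17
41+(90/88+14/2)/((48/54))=50.03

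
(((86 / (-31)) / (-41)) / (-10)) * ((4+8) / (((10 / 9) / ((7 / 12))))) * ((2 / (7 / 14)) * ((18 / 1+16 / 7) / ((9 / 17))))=-207604 / 31775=-6.53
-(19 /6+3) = -37 /6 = -6.17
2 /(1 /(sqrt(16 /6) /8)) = sqrt(6) /6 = 0.41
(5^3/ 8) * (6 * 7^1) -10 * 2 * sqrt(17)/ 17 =2625/ 4 -20 * sqrt(17)/ 17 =651.40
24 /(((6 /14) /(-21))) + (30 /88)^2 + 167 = -1953199 /1936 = -1008.88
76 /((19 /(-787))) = -3148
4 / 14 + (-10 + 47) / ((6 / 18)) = 779 / 7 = 111.29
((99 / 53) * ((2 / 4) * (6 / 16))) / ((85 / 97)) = 28809 / 72080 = 0.40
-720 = -720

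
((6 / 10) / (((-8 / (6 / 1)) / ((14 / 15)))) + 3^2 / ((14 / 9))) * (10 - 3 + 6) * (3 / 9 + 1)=16276 / 175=93.01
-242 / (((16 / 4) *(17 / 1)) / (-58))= 3509 / 17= 206.41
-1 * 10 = -10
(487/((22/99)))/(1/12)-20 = 26278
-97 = -97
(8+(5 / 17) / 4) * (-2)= -549 / 34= -16.15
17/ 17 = 1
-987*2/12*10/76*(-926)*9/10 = 1370943/76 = 18038.72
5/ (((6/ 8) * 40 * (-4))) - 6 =-145/ 24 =-6.04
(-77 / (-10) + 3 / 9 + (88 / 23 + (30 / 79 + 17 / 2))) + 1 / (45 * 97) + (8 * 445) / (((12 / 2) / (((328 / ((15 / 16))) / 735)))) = 353463686953 / 1165887135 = 303.17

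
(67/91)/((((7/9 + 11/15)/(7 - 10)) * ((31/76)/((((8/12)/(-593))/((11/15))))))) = 1718550/312823511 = 0.01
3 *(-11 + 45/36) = -117/4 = -29.25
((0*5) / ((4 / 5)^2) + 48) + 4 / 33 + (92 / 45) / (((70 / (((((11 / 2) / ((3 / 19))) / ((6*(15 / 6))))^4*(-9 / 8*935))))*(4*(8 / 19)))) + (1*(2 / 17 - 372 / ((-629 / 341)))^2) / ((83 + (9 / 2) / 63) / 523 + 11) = 22065204582285405541491277 / 6967859790533241600000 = 3166.71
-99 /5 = -19.80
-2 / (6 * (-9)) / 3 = 1 / 81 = 0.01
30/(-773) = -30/773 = -0.04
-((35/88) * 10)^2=-30625/1936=-15.82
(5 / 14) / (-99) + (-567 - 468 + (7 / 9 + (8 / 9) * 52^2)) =1897891 / 1386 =1369.33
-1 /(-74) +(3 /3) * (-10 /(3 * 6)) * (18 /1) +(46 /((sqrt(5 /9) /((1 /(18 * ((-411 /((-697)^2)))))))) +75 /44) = -11173607 * sqrt(5) /6165-13483 /1628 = -4060.99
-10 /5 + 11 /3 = 5 /3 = 1.67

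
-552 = -552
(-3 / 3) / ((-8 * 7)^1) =0.02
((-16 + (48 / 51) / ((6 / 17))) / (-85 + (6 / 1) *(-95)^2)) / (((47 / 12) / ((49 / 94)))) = -784 / 23885917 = -0.00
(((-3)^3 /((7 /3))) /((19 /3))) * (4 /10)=-486 /665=-0.73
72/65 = 1.11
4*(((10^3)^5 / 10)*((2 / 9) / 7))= 800000000000000 / 63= 12698412698412.70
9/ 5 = 1.80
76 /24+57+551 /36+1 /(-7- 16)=62455 /828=75.43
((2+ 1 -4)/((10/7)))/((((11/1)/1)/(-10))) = 7/11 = 0.64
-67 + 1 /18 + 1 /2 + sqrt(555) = -598 /9 + sqrt(555) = -42.89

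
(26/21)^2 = 676/441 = 1.53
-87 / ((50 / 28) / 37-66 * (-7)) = -45066 / 239341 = -0.19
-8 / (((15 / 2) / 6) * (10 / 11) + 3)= -1.93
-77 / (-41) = 77 / 41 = 1.88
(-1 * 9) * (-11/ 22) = 9/ 2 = 4.50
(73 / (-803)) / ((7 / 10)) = -0.13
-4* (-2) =8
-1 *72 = -72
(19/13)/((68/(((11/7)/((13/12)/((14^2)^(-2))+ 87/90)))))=1045/1287670202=0.00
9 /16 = 0.56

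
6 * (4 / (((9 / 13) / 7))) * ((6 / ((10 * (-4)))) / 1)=-182 / 5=-36.40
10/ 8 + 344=1381/ 4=345.25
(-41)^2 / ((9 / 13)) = 21853 / 9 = 2428.11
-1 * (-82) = 82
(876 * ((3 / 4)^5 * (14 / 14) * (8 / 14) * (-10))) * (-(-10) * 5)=-6652125 / 112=-59393.97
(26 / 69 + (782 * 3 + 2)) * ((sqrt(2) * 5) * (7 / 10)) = 567133 * sqrt(2) / 69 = 11623.87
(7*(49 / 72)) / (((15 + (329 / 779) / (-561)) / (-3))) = -49965839 / 52439648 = -0.95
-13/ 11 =-1.18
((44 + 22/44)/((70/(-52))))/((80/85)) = -19669/560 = -35.12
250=250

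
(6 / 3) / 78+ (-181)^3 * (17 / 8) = -3931418275 / 312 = -12600699.60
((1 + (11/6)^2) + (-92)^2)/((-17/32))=-143464/9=-15940.44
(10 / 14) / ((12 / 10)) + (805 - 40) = 32155 / 42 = 765.60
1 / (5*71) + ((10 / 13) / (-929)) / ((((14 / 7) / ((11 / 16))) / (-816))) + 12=12.24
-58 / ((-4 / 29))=841 / 2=420.50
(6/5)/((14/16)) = 48/35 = 1.37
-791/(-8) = 791/8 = 98.88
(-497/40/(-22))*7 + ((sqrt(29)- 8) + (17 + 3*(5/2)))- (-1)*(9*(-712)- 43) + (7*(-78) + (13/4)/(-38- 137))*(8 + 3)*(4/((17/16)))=-15206464083/523600 + sqrt(29)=-29036.75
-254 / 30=-127 / 15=-8.47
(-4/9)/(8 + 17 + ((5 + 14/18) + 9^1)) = -2/179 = -0.01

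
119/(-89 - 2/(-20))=-170/127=-1.34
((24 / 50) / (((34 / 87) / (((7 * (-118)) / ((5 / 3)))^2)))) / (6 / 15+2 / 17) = 801333162 / 1375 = 582787.75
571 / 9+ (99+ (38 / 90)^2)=329311 / 2025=162.62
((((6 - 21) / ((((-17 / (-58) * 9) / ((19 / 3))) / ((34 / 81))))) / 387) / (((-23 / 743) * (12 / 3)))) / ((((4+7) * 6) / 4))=4093930 / 214131357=0.02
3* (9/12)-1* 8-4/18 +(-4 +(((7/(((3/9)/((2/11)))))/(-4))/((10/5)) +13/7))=-11909/1386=-8.59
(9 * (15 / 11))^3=1848.52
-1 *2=-2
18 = 18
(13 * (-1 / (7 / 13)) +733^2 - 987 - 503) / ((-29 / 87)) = -11251272 / 7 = -1607324.57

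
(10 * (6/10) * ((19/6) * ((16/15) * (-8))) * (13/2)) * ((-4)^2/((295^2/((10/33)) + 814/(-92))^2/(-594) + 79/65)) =15654472704/128894838558113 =0.00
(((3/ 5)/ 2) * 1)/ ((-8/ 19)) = -57/ 80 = -0.71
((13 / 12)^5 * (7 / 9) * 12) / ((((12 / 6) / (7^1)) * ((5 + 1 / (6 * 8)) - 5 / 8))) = 18193357 / 1640736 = 11.09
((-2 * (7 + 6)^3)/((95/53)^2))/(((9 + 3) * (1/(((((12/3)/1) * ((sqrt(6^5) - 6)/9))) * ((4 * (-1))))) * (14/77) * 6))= -271540412/243675 + 543080824 * sqrt(6)/81225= 15263.25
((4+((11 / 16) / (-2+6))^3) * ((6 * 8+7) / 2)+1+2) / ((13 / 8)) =59317749 / 851968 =69.62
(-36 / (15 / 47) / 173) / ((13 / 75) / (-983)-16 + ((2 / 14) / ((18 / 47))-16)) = 349279560 / 16942222333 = 0.02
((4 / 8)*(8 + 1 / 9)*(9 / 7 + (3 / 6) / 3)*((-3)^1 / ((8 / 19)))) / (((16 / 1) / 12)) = -84607 / 2688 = -31.48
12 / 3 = 4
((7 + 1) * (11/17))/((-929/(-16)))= 1408/15793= 0.09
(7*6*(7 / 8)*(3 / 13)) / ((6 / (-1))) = -147 / 104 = -1.41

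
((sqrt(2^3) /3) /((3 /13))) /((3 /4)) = 104 * sqrt(2) /27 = 5.45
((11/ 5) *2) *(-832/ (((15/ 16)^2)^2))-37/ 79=-94775470201/ 19996875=-4739.51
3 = 3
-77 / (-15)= 77 / 15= 5.13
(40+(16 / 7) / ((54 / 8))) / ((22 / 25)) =95300 / 2079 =45.84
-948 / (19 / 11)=-10428 / 19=-548.84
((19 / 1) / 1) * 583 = 11077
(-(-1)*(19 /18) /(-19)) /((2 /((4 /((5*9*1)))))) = -1 /405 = -0.00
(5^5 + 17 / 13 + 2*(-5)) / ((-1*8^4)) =-633 / 832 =-0.76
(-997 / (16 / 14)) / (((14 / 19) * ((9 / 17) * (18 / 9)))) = -322031 / 288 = -1118.16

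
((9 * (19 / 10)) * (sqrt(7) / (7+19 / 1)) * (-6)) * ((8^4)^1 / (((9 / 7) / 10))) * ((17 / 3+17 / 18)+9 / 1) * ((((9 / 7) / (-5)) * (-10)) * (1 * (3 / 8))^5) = -3892131 * sqrt(7) / 104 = -99015.49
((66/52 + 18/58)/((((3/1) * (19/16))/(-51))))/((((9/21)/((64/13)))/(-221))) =411203072/7163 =57406.54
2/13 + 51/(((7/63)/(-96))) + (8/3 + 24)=-1717450/39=-44037.18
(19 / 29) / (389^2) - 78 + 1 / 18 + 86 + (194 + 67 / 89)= 1425757236229 / 7030071018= 202.81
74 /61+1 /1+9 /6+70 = 8993 /122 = 73.71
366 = 366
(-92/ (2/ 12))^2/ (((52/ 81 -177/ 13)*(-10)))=160426656/ 68305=2348.68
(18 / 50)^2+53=33206 / 625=53.13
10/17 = 0.59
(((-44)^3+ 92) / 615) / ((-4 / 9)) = 63819 / 205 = 311.31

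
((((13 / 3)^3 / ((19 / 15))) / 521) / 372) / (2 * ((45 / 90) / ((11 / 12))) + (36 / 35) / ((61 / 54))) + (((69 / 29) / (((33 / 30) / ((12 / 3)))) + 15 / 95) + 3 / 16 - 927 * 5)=-4626.00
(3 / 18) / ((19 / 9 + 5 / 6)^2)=54 / 2809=0.02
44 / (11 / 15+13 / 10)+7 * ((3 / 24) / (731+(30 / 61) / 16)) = 470926807 / 21761323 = 21.64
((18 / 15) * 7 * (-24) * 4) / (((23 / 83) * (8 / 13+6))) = -2175264 / 4945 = -439.89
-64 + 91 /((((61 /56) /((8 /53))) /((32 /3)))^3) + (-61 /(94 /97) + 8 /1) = 15001615994003105 /85764731355306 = 174.92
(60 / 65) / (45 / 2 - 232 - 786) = -24 / 25883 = -0.00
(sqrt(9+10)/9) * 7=7 * sqrt(19)/9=3.39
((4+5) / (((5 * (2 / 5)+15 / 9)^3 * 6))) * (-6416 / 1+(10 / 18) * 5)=-519471 / 2662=-195.14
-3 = -3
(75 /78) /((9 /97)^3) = 22816825 /18954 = 1203.80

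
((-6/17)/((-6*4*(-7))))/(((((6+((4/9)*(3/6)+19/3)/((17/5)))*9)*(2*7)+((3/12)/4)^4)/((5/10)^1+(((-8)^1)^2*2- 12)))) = -1908736/7790526583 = -0.00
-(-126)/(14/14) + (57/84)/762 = 2688355/21336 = 126.00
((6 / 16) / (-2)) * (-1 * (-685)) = -2055 / 16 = -128.44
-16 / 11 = -1.45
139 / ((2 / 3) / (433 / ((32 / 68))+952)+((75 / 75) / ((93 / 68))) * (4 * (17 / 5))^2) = 1613397325 / 1569753488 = 1.03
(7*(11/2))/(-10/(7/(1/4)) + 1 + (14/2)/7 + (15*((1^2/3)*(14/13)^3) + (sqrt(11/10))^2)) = 5920915/1382224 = 4.28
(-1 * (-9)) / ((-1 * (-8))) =9 / 8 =1.12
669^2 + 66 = 447627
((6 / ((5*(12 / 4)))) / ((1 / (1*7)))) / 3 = 0.93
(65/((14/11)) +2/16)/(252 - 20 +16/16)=2867/13048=0.22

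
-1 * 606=-606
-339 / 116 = -2.92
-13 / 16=-0.81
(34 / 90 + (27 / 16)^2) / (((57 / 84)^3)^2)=33.04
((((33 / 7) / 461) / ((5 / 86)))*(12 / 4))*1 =8514 / 16135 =0.53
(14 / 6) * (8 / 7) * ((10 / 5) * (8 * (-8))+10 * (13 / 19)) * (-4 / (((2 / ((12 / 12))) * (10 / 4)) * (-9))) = -73664 / 2565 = -28.72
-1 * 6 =-6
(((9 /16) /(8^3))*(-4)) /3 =-3 /2048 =-0.00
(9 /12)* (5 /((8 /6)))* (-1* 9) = -405 /16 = -25.31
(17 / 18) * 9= 17 / 2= 8.50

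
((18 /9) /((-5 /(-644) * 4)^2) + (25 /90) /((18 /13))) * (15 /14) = 2222.01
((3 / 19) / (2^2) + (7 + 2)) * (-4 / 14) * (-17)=11679 / 266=43.91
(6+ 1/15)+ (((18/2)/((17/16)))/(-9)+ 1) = 1562/255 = 6.13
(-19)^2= 361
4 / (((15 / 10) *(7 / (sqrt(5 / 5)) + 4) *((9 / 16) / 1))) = 128 / 297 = 0.43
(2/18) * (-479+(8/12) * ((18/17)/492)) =-333862/6273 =-53.22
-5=-5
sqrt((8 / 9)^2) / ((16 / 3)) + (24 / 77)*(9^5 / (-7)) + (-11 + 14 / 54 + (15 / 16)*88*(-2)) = -81637763 / 29106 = -2804.84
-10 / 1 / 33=-10 / 33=-0.30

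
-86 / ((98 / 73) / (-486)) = 1525554 / 49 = 31133.76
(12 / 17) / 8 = 3 / 34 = 0.09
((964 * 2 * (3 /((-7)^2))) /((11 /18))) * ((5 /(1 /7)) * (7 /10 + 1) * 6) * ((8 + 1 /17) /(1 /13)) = 556270416 /77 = 7224291.12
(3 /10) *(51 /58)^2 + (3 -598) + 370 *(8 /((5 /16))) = 298630083 /33640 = 8877.23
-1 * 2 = -2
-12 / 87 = -4 / 29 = -0.14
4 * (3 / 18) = 2 / 3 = 0.67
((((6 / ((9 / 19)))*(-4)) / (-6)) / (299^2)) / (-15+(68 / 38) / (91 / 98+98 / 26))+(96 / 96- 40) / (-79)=828020598973 / 1677294447673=0.49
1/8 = 0.12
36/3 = 12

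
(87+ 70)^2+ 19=24668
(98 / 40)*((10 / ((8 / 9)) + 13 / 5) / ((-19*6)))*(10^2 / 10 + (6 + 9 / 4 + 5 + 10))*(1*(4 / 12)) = -95011 / 28800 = -3.30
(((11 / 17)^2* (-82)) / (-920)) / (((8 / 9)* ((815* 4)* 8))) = 44649 / 27736601600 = 0.00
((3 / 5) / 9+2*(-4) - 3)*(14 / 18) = -8.50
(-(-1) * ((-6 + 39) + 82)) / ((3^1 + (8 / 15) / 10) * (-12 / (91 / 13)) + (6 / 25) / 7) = -575 / 26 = -22.12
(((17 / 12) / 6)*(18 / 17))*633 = 633 / 4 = 158.25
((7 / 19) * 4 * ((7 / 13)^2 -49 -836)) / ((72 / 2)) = -1046612 / 28899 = -36.22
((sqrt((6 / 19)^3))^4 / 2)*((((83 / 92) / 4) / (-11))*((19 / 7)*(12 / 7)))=-1452168 / 30696199303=-0.00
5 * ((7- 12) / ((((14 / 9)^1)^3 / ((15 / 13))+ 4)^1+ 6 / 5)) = -273375 / 92534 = -2.95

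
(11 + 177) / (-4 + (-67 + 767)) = 47 / 174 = 0.27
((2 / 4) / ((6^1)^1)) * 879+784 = 3429 / 4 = 857.25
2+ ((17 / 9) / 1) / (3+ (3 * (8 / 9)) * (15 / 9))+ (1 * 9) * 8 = 4975 / 67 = 74.25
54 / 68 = 27 / 34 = 0.79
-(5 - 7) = 2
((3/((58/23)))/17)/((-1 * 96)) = -0.00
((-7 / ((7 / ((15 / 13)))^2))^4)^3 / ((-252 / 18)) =-16834112196028232574462890625 / 105182858979460003796002058691843843854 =-0.00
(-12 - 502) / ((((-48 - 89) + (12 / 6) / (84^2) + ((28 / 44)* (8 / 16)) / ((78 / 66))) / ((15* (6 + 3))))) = 3182502960 / 6271007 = 507.49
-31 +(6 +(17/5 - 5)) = -133/5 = -26.60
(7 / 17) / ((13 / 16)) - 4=-772 / 221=-3.49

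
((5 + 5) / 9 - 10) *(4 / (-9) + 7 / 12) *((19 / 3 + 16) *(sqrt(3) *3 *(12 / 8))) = -3350 *sqrt(3) / 27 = -214.90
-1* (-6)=6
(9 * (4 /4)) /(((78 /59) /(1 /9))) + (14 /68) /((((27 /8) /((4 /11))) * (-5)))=493573 /656370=0.75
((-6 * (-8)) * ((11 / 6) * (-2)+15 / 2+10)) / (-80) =-83 / 10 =-8.30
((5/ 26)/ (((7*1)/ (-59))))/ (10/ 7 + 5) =-0.25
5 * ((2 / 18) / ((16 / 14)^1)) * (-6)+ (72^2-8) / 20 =15353 / 60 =255.88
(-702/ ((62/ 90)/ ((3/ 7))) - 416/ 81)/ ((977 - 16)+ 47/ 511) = -283482433/ 616598649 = -0.46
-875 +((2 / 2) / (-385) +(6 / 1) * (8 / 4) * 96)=277.00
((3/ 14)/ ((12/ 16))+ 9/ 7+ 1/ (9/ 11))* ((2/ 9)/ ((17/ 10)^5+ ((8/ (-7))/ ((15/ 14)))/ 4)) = 3200000/ 71812629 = 0.04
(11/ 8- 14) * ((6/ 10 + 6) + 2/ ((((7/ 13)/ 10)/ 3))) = -1490.11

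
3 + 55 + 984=1042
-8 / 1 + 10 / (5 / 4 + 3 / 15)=-32 / 29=-1.10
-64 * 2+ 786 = 658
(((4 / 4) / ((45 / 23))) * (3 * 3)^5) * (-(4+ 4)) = -1207224 / 5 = -241444.80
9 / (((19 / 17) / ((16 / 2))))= 1224 / 19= 64.42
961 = 961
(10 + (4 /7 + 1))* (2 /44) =81 /154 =0.53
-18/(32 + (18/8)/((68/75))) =-4896/9379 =-0.52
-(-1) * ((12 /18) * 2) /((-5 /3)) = -4 /5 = -0.80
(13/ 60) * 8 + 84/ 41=2326/ 615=3.78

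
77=77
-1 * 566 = -566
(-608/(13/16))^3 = -920599396352/2197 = -419025669.71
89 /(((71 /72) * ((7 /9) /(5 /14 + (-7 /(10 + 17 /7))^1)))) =-2412612 /100891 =-23.91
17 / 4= 4.25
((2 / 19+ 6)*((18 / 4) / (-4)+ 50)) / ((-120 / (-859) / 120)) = 9740201 / 38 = 256321.08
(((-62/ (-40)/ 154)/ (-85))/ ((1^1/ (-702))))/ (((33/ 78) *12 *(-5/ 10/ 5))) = -47151/ 287980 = -0.16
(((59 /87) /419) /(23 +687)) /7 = 0.00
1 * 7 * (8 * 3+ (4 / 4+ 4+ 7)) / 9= 28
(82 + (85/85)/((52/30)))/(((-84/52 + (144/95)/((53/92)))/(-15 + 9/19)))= -26171930/22163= -1180.88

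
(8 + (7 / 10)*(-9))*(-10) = -17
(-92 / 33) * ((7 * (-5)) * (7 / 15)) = 4508 / 99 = 45.54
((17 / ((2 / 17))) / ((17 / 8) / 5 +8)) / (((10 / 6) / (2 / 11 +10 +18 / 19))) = 8066568 / 70433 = 114.53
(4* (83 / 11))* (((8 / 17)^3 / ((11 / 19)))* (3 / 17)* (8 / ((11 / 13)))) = 9.06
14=14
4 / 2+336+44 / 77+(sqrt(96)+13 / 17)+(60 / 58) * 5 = 4 * sqrt(6)+1188899 / 3451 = 354.31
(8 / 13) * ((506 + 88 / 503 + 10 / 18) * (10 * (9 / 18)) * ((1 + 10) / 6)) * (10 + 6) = 8074770880 / 176553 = 45735.68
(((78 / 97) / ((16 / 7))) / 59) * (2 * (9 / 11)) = 2457 / 251812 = 0.01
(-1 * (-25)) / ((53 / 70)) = 1750 / 53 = 33.02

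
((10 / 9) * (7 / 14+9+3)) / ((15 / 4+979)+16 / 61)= 6100 / 431739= 0.01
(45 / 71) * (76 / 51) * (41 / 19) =2460 / 1207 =2.04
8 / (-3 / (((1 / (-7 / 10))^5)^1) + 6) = 800000 / 650421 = 1.23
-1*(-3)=3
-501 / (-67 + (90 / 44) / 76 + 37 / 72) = 3769524 / 500039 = 7.54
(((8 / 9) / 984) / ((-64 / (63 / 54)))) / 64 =-7 / 27205632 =-0.00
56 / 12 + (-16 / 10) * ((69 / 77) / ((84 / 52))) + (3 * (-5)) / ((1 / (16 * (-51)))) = 98990954 / 8085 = 12243.78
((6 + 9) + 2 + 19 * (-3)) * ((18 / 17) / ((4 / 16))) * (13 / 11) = -37440 / 187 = -200.21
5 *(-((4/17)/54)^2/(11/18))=-40/257499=-0.00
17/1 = 17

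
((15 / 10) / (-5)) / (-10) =3 / 100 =0.03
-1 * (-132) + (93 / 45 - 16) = 1771 / 15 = 118.07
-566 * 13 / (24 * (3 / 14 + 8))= -25753 / 690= -37.32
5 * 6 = 30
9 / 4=2.25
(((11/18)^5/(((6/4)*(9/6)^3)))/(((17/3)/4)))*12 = 1288408/9034497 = 0.14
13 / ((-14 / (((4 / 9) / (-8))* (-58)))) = -377 / 126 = -2.99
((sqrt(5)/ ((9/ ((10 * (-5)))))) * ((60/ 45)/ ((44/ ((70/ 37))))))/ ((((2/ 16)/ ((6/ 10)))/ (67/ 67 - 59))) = 324800 * sqrt(5)/ 3663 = 198.27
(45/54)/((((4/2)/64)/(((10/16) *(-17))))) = -850/3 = -283.33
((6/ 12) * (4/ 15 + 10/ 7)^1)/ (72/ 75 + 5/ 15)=445/ 679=0.66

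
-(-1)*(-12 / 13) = -12 / 13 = -0.92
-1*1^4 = -1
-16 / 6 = -8 / 3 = -2.67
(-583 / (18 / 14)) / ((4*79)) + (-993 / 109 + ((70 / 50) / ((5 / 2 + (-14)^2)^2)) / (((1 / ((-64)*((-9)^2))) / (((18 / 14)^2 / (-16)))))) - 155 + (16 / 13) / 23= -84606195491419141 / 511300639837260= -165.47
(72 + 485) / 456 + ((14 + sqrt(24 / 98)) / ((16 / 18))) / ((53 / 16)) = 36 * sqrt(3) / 371 + 144433 / 24168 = 6.14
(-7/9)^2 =49/81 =0.60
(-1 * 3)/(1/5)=-15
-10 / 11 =-0.91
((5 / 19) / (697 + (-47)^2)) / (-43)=-5 / 2374202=-0.00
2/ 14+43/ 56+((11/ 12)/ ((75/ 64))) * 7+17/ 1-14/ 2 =206467/ 12600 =16.39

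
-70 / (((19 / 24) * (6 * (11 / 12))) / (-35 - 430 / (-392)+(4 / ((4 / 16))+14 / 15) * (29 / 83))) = 54634312 / 121429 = 449.93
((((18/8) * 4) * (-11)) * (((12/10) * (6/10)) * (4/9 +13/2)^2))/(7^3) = -6875/686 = -10.02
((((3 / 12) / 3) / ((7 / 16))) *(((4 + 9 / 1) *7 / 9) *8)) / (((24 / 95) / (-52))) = -256880 / 81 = -3171.36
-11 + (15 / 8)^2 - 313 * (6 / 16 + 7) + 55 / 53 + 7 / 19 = -149161881 / 64448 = -2314.45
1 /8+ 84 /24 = 29 /8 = 3.62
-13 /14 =-0.93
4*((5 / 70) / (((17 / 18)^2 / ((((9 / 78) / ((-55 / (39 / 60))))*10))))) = -486 / 111265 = -0.00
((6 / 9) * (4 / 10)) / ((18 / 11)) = 0.16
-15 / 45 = -1 / 3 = -0.33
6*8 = 48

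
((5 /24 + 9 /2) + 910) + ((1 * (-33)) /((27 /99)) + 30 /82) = 781369 /984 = 794.07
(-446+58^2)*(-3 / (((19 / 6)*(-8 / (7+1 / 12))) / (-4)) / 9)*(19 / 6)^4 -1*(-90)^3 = 4818085115 / 7776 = 619609.71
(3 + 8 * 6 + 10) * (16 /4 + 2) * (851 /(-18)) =-51911 /3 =-17303.67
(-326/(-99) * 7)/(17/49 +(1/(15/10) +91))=55909/223179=0.25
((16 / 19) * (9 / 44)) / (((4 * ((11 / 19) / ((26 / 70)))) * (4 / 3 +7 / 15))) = 0.02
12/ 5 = 2.40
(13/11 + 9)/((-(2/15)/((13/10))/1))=-1092/11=-99.27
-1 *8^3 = -512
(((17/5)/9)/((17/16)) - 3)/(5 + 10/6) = -119/300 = -0.40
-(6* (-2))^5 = 248832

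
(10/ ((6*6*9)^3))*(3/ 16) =5/ 90699264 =0.00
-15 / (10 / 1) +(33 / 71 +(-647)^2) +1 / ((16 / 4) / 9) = 118885301 / 284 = 418610.21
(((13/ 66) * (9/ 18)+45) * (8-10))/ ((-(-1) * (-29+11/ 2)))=5953/ 1551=3.84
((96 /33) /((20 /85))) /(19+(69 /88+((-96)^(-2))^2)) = 11551113216 /18483904523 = 0.62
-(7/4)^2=-49/16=-3.06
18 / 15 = 6 / 5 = 1.20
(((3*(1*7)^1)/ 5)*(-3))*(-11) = 693/ 5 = 138.60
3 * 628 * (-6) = -11304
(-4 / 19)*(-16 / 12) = 16 / 57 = 0.28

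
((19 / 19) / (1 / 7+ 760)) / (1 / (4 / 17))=28 / 90457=0.00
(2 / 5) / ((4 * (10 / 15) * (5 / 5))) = 3 / 20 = 0.15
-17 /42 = -0.40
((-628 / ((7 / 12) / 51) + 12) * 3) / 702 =-64042 / 273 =-234.59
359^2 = 128881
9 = 9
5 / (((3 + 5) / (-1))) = -5 / 8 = -0.62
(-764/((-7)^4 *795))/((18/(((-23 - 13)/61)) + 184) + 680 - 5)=-1528/3162873315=-0.00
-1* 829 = -829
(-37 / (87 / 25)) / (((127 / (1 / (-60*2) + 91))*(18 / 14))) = -14140105 / 2386584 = -5.92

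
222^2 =49284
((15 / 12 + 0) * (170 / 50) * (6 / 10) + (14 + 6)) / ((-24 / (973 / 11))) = -39893 / 480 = -83.11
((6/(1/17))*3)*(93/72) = 1581/4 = 395.25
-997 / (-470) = 2.12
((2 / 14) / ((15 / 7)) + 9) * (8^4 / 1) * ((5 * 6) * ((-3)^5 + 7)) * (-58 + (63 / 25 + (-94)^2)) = -57716647919616 / 25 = -2308665916784.64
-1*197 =-197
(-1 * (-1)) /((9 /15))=1.67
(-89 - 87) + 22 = -154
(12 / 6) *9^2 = 162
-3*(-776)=2328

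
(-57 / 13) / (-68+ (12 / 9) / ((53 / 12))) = 1007 / 15548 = 0.06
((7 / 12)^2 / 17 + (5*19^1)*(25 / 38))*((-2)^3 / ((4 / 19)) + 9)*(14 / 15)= -31068947 / 18360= -1692.21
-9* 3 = -27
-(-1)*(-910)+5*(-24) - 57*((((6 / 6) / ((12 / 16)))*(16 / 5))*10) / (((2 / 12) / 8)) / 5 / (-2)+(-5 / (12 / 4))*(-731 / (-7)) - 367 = 1060768 / 105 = 10102.55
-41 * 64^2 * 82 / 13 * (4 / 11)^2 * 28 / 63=-881328128 / 14157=-62253.88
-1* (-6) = 6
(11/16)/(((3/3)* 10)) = 11/160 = 0.07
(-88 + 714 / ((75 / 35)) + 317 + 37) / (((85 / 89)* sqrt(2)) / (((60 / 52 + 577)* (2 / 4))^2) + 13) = 2366567683331617675168 / 51344091928009801895 - 32008424119336* sqrt(2) / 789909106584766183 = 46.09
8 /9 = 0.89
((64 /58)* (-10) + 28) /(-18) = -82 /87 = -0.94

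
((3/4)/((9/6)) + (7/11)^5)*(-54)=-5255955/161051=-32.64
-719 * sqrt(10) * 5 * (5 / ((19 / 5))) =-14958.41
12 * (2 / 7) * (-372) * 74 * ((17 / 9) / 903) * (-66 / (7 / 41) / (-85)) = -66214016 / 73745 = -897.88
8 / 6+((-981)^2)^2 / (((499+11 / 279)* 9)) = 86130899128781 / 417696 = 206204749.70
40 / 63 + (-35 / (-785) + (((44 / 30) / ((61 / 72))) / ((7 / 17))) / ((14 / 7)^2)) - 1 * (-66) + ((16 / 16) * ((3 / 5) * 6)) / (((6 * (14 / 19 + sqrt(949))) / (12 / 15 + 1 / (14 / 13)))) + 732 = 43681 * sqrt(949) / 39945850 + 3224252518268 / 4031677575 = 799.76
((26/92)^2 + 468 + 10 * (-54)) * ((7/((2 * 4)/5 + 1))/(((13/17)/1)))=-90548885/357604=-253.21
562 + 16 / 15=8446 / 15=563.07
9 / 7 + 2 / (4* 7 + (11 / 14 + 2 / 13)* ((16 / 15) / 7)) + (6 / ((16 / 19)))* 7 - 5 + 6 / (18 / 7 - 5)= 933573597 / 21333368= 43.76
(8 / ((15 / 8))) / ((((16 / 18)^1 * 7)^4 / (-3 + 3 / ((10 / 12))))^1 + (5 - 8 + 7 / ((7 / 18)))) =419904 / 247338625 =0.00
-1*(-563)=563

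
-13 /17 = -0.76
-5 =-5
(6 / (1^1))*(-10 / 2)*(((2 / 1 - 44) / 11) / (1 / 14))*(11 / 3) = 5880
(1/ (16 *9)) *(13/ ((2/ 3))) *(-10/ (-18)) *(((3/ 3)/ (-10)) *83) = -1079/ 1728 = -0.62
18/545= 0.03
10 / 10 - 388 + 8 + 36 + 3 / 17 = -342.82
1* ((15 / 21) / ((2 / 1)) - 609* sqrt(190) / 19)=5 / 14 - 609* sqrt(190) / 19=-441.46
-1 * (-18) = 18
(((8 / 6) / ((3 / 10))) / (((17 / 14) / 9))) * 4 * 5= 11200 / 17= 658.82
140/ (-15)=-28/ 3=-9.33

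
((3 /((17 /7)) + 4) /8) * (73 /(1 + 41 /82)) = 6497 /204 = 31.85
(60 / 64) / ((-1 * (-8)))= 15 / 128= 0.12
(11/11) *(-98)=-98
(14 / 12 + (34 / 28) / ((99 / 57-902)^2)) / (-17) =-7168244318 / 104451425925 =-0.07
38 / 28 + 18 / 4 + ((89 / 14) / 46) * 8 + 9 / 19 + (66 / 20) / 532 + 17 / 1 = 427257 / 17480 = 24.44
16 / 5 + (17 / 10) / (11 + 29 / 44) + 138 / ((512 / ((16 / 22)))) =3197849 / 902880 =3.54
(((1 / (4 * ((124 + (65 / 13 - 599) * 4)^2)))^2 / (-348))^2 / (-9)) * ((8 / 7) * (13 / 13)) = -1 / 161508768291146924582825605919145984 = -0.00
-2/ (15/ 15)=-2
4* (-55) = -220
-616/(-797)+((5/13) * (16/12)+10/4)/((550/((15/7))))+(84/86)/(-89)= 9448483425/12212676476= 0.77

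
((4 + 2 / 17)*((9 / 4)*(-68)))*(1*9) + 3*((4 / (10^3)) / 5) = -7087497 / 1250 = -5670.00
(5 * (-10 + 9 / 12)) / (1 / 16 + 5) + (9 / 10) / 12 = -29357 / 3240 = -9.06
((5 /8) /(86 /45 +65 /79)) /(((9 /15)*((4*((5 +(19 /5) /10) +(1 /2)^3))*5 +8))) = 148125 /45912556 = 0.00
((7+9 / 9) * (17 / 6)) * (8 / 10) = 272 / 15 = 18.13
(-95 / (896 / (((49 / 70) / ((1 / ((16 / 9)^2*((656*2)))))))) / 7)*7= -24928 / 81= -307.75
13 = 13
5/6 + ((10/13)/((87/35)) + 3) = 9371/2262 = 4.14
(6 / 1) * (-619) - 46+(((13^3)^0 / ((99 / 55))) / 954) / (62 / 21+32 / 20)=-5143815185 / 1368036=-3760.00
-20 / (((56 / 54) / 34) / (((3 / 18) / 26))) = -765 / 182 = -4.20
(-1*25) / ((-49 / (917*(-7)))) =-3275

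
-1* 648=-648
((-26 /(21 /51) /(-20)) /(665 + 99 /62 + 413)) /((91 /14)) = 1054 /2342725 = 0.00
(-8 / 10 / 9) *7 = -0.62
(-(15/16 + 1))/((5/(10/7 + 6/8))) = -1891/2240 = -0.84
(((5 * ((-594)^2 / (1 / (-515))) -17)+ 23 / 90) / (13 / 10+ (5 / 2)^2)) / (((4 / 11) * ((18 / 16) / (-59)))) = 212274256740172 / 12231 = 17355429379.46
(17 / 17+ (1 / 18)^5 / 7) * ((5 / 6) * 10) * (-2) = -330674425 / 19840464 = -16.67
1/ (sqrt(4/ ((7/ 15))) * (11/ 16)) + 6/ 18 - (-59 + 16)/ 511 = 640/ 1533 + 8 * sqrt(105)/ 165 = 0.91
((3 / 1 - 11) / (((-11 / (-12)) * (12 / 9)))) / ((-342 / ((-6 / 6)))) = -4 / 209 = -0.02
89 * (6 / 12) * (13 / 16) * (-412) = -119171 / 8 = -14896.38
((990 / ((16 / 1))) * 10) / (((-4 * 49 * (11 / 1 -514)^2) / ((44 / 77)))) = -0.00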